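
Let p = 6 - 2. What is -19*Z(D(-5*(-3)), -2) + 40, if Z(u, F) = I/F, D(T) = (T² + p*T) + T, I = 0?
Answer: 40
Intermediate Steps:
p = 4
D(T) = T² + 5*T (D(T) = (T² + 4*T) + T = T² + 5*T)
Z(u, F) = 0 (Z(u, F) = 0/F = 0)
-19*Z(D(-5*(-3)), -2) + 40 = -19*0 + 40 = 0 + 40 = 40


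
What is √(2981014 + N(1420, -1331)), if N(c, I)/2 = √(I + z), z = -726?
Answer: √(2981014 + 22*I*√17) ≈ 1726.6 + 0.03*I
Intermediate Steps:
N(c, I) = 2*√(-726 + I) (N(c, I) = 2*√(I - 726) = 2*√(-726 + I))
√(2981014 + N(1420, -1331)) = √(2981014 + 2*√(-726 - 1331)) = √(2981014 + 2*√(-2057)) = √(2981014 + 2*(11*I*√17)) = √(2981014 + 22*I*√17)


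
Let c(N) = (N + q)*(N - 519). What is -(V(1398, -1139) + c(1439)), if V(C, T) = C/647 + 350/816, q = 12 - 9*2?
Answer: -348016082969/263976 ≈ -1.3184e+6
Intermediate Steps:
q = -6 (q = 12 - 18 = -6)
V(C, T) = 175/408 + C/647 (V(C, T) = C*(1/647) + 350*(1/816) = C/647 + 175/408 = 175/408 + C/647)
c(N) = (-519 + N)*(-6 + N) (c(N) = (N - 6)*(N - 519) = (-6 + N)*(-519 + N) = (-519 + N)*(-6 + N))
-(V(1398, -1139) + c(1439)) = -((175/408 + (1/647)*1398) + (3114 + 1439² - 525*1439)) = -((175/408 + 1398/647) + (3114 + 2070721 - 755475)) = -(683609/263976 + 1318360) = -1*348016082969/263976 = -348016082969/263976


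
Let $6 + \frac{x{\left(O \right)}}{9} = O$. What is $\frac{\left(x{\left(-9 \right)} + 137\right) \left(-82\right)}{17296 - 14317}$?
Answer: $- \frac{164}{2979} \approx -0.055052$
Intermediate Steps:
$x{\left(O \right)} = -54 + 9 O$
$\frac{\left(x{\left(-9 \right)} + 137\right) \left(-82\right)}{17296 - 14317} = \frac{\left(\left(-54 + 9 \left(-9\right)\right) + 137\right) \left(-82\right)}{17296 - 14317} = \frac{\left(\left(-54 - 81\right) + 137\right) \left(-82\right)}{17296 - 14317} = \frac{\left(-135 + 137\right) \left(-82\right)}{2979} = 2 \left(-82\right) \frac{1}{2979} = \left(-164\right) \frac{1}{2979} = - \frac{164}{2979}$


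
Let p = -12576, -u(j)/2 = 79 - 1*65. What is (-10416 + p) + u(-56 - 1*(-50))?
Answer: -23020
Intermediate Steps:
u(j) = -28 (u(j) = -2*(79 - 1*65) = -2*(79 - 65) = -2*14 = -28)
(-10416 + p) + u(-56 - 1*(-50)) = (-10416 - 12576) - 28 = -22992 - 28 = -23020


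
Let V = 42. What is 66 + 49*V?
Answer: 2124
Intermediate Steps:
66 + 49*V = 66 + 49*42 = 66 + 2058 = 2124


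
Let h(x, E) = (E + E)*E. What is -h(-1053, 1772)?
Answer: -6279968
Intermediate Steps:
h(x, E) = 2*E**2 (h(x, E) = (2*E)*E = 2*E**2)
-h(-1053, 1772) = -2*1772**2 = -2*3139984 = -1*6279968 = -6279968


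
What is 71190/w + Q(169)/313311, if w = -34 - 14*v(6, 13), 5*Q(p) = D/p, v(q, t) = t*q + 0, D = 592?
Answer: -9423697429729/149053008585 ≈ -63.224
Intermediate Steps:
v(q, t) = q*t (v(q, t) = q*t + 0 = q*t)
Q(p) = 592/(5*p) (Q(p) = (592/p)/5 = 592/(5*p))
w = -1126 (w = -34 - 84*13 = -34 - 14*78 = -34 - 1092 = -1126)
71190/w + Q(169)/313311 = 71190/(-1126) + ((592/5)/169)/313311 = 71190*(-1/1126) + ((592/5)*(1/169))*(1/313311) = -35595/563 + (592/845)*(1/313311) = -35595/563 + 592/264747795 = -9423697429729/149053008585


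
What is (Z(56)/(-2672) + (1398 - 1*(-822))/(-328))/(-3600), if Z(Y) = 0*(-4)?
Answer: 37/19680 ≈ 0.0018801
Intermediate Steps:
Z(Y) = 0
(Z(56)/(-2672) + (1398 - 1*(-822))/(-328))/(-3600) = (0/(-2672) + (1398 - 1*(-822))/(-328))/(-3600) = (0*(-1/2672) + (1398 + 822)*(-1/328))*(-1/3600) = (0 + 2220*(-1/328))*(-1/3600) = (0 - 555/82)*(-1/3600) = -555/82*(-1/3600) = 37/19680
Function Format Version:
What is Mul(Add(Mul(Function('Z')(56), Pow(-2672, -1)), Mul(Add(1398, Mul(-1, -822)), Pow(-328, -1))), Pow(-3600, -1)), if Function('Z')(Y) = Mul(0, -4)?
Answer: Rational(37, 19680) ≈ 0.0018801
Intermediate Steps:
Function('Z')(Y) = 0
Mul(Add(Mul(Function('Z')(56), Pow(-2672, -1)), Mul(Add(1398, Mul(-1, -822)), Pow(-328, -1))), Pow(-3600, -1)) = Mul(Add(Mul(0, Pow(-2672, -1)), Mul(Add(1398, Mul(-1, -822)), Pow(-328, -1))), Pow(-3600, -1)) = Mul(Add(Mul(0, Rational(-1, 2672)), Mul(Add(1398, 822), Rational(-1, 328))), Rational(-1, 3600)) = Mul(Add(0, Mul(2220, Rational(-1, 328))), Rational(-1, 3600)) = Mul(Add(0, Rational(-555, 82)), Rational(-1, 3600)) = Mul(Rational(-555, 82), Rational(-1, 3600)) = Rational(37, 19680)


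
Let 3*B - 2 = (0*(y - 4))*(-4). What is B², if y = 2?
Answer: 4/9 ≈ 0.44444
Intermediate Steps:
B = ⅔ (B = ⅔ + ((0*(2 - 4))*(-4))/3 = ⅔ + ((0*(-2))*(-4))/3 = ⅔ + (0*(-4))/3 = ⅔ + (⅓)*0 = ⅔ + 0 = ⅔ ≈ 0.66667)
B² = (⅔)² = 4/9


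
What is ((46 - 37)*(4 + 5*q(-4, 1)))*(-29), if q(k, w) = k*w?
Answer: 4176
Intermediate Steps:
((46 - 37)*(4 + 5*q(-4, 1)))*(-29) = ((46 - 37)*(4 + 5*(-4*1)))*(-29) = (9*(4 + 5*(-4)))*(-29) = (9*(4 - 20))*(-29) = (9*(-16))*(-29) = -144*(-29) = 4176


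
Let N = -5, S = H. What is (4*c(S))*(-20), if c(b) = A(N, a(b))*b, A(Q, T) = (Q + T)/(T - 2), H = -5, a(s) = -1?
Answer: 800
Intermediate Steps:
S = -5
A(Q, T) = (Q + T)/(-2 + T)
c(b) = 2*b (c(b) = ((-5 - 1)/(-2 - 1))*b = (-6/(-3))*b = (-1/3*(-6))*b = 2*b)
(4*c(S))*(-20) = (4*(2*(-5)))*(-20) = (4*(-10))*(-20) = -40*(-20) = 800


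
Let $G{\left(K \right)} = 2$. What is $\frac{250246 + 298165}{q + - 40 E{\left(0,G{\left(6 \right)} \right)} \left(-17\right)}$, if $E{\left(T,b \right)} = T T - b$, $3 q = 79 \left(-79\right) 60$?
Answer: $- \frac{548411}{126180} \approx -4.3463$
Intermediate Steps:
$q = -124820$ ($q = \frac{79 \left(-79\right) 60}{3} = \frac{\left(-6241\right) 60}{3} = \frac{1}{3} \left(-374460\right) = -124820$)
$E{\left(T,b \right)} = T^{2} - b$
$\frac{250246 + 298165}{q + - 40 E{\left(0,G{\left(6 \right)} \right)} \left(-17\right)} = \frac{250246 + 298165}{-124820 + - 40 \left(0^{2} - 2\right) \left(-17\right)} = \frac{548411}{-124820 + - 40 \left(0 - 2\right) \left(-17\right)} = \frac{548411}{-124820 + \left(-40\right) \left(-2\right) \left(-17\right)} = \frac{548411}{-124820 + 80 \left(-17\right)} = \frac{548411}{-124820 - 1360} = \frac{548411}{-126180} = 548411 \left(- \frac{1}{126180}\right) = - \frac{548411}{126180}$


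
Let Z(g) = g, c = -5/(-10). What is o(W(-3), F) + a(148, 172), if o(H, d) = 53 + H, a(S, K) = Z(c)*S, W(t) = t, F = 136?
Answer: 124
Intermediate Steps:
c = ½ (c = -5*(-⅒) = ½ ≈ 0.50000)
a(S, K) = S/2
o(W(-3), F) + a(148, 172) = (53 - 3) + (½)*148 = 50 + 74 = 124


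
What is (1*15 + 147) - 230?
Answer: -68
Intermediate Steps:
(1*15 + 147) - 230 = (15 + 147) - 230 = 162 - 230 = -68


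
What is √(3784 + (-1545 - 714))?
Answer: 5*√61 ≈ 39.051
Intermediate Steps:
√(3784 + (-1545 - 714)) = √(3784 - 2259) = √1525 = 5*√61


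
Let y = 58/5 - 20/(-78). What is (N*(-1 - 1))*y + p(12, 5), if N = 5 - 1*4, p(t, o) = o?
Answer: -3649/195 ≈ -18.713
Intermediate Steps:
N = 1 (N = 5 - 4 = 1)
y = 2312/195 (y = 58*(1/5) - 20*(-1/78) = 58/5 + 10/39 = 2312/195 ≈ 11.856)
(N*(-1 - 1))*y + p(12, 5) = (1*(-1 - 1))*(2312/195) + 5 = (1*(-2))*(2312/195) + 5 = -2*2312/195 + 5 = -4624/195 + 5 = -3649/195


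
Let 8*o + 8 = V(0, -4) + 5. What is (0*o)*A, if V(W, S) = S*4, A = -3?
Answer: 0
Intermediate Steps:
V(W, S) = 4*S
o = -19/8 (o = -1 + (4*(-4) + 5)/8 = -1 + (-16 + 5)/8 = -1 + (1/8)*(-11) = -1 - 11/8 = -19/8 ≈ -2.3750)
(0*o)*A = (0*(-19/8))*(-3) = 0*(-3) = 0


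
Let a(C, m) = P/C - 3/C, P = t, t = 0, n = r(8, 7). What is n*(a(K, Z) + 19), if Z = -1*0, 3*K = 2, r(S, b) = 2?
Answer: 29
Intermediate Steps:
K = ⅔ (K = (⅓)*2 = ⅔ ≈ 0.66667)
n = 2
P = 0
Z = 0
a(C, m) = -3/C (a(C, m) = 0/C - 3/C = 0 - 3/C = -3/C)
n*(a(K, Z) + 19) = 2*(-3/⅔ + 19) = 2*(-3*3/2 + 19) = 2*(-9/2 + 19) = 2*(29/2) = 29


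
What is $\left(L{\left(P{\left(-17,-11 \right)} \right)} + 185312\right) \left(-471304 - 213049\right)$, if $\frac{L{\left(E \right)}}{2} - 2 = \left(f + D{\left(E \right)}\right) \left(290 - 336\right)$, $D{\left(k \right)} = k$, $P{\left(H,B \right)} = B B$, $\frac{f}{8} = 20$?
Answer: $-109129666792$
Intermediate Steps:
$f = 160$ ($f = 8 \cdot 20 = 160$)
$P{\left(H,B \right)} = B^{2}$
$L{\left(E \right)} = -14716 - 92 E$ ($L{\left(E \right)} = 4 + 2 \left(160 + E\right) \left(290 - 336\right) = 4 + 2 \left(160 + E\right) \left(-46\right) = 4 + 2 \left(-7360 - 46 E\right) = 4 - \left(14720 + 92 E\right) = -14716 - 92 E$)
$\left(L{\left(P{\left(-17,-11 \right)} \right)} + 185312\right) \left(-471304 - 213049\right) = \left(\left(-14716 - 92 \left(-11\right)^{2}\right) + 185312\right) \left(-471304 - 213049\right) = \left(\left(-14716 - 11132\right) + 185312\right) \left(-684353\right) = \left(-25848 + 185312\right) \left(-684353\right) = 159464 \left(-684353\right) = -109129666792$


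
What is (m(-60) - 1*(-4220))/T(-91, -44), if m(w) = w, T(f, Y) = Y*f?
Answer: 80/77 ≈ 1.0390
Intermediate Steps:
(m(-60) - 1*(-4220))/T(-91, -44) = (-60 - 1*(-4220))/((-44*(-91))) = (-60 + 4220)/4004 = 4160*(1/4004) = 80/77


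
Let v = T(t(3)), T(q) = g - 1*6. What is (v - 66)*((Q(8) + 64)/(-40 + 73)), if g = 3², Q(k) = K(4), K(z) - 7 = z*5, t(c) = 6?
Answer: -1911/11 ≈ -173.73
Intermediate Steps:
K(z) = 7 + 5*z (K(z) = 7 + z*5 = 7 + 5*z)
Q(k) = 27 (Q(k) = 7 + 5*4 = 7 + 20 = 27)
g = 9
T(q) = 3 (T(q) = 9 - 1*6 = 9 - 6 = 3)
v = 3
(v - 66)*((Q(8) + 64)/(-40 + 73)) = (3 - 66)*((27 + 64)/(-40 + 73)) = -5733/33 = -63*91/33 = -1911/11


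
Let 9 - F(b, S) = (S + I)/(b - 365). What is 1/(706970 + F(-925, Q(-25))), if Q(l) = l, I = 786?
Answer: 1290/912003671 ≈ 1.4145e-6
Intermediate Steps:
F(b, S) = 9 - (786 + S)/(-365 + b) (F(b, S) = 9 - (S + 786)/(b - 365) = 9 - (786 + S)/(-365 + b))
1/(706970 + F(-925, Q(-25))) = 1/(706970 + (-4071 - 1*(-25) + 9*(-925))/(-365 - 925)) = 1/(706970 + (-4071 + 25 - 8325)/(-1290)) = 1/(706970 - 1/1290*(-12371)) = 1/(706970 + 12371/1290) = 1/(912003671/1290) = 1290/912003671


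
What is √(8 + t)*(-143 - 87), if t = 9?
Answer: -230*√17 ≈ -948.31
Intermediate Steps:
√(8 + t)*(-143 - 87) = √(8 + 9)*(-143 - 87) = √17*(-230) = -230*√17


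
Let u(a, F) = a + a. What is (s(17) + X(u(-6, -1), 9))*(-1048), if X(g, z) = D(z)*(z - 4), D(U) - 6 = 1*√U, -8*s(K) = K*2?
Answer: -42706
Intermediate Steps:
s(K) = -K/4 (s(K) = -K*2/8 = -K/4)
D(U) = 6 + √U (D(U) = 6 + 1*√U = 6 + √U)
u(a, F) = 2*a
X(g, z) = (-4 + z)*(6 + √z) (X(g, z) = (6 + √z)*(z - 4) = (6 + √z)*(-4 + z) = (-4 + z)*(6 + √z))
(s(17) + X(u(-6, -1), 9))*(-1048) = (-¼*17 + (-4 + 9)*(6 + √9))*(-1048) = (-17/4 + 5*(6 + 3))*(-1048) = (-17/4 + 5*9)*(-1048) = (-17/4 + 45)*(-1048) = (163/4)*(-1048) = -42706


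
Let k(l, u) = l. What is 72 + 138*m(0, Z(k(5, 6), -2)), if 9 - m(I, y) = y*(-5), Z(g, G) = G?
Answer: -66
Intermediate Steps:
m(I, y) = 9 + 5*y (m(I, y) = 9 - y*(-5) = 9 - (-5)*y = 9 + 5*y)
72 + 138*m(0, Z(k(5, 6), -2)) = 72 + 138*(9 + 5*(-2)) = 72 + 138*(9 - 10) = 72 + 138*(-1) = 72 - 138 = -66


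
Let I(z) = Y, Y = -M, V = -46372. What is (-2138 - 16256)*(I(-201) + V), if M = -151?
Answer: 850189074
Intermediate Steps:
Y = 151 (Y = -1*(-151) = 151)
I(z) = 151
(-2138 - 16256)*(I(-201) + V) = (-2138 - 16256)*(151 - 46372) = -18394*(-46221) = 850189074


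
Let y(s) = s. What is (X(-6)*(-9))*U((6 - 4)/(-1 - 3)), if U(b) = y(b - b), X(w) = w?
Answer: 0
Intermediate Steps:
U(b) = 0 (U(b) = b - b = 0)
(X(-6)*(-9))*U((6 - 4)/(-1 - 3)) = -6*(-9)*0 = 54*0 = 0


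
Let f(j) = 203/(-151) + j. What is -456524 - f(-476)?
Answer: -68863045/151 ≈ -4.5605e+5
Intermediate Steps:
f(j) = -203/151 + j (f(j) = 203*(-1/151) + j = -203/151 + j)
-456524 - f(-476) = -456524 - (-203/151 - 476) = -456524 - 1*(-72079/151) = -456524 + 72079/151 = -68863045/151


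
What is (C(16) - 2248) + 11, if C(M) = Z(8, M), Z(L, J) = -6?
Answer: -2243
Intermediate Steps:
C(M) = -6
(C(16) - 2248) + 11 = (-6 - 2248) + 11 = -2254 + 11 = -2243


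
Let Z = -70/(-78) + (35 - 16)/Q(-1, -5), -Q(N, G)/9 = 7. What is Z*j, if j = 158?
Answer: 77104/819 ≈ 94.144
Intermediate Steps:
Q(N, G) = -63 (Q(N, G) = -9*7 = -63)
Z = 488/819 (Z = -70/(-78) + (35 - 16)/(-63) = -70*(-1/78) + 19*(-1/63) = 35/39 - 19/63 = 488/819 ≈ 0.59585)
Z*j = (488/819)*158 = 77104/819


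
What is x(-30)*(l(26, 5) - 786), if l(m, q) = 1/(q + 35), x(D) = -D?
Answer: -94317/4 ≈ -23579.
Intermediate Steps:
l(m, q) = 1/(35 + q)
x(-30)*(l(26, 5) - 786) = (-1*(-30))*(1/(35 + 5) - 786) = 30*(1/40 - 786) = 30*(-31439/40) = -94317/4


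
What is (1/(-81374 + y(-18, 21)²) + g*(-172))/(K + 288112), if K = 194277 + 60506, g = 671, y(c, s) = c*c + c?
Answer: -1415181943/6656978490 ≈ -0.21259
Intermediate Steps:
y(c, s) = c + c² (y(c, s) = c² + c = c + c²)
K = 254783
(1/(-81374 + y(-18, 21)²) + g*(-172))/(K + 288112) = (1/(-81374 + (-18*(1 - 18))²) + 671*(-172))/(254783 + 288112) = (1/(-81374 + (-18*(-17))²) - 115412)/542895 = (1/(-81374 + 306²) - 115412)*(1/542895) = (1/(-81374 + 93636) - 115412)*(1/542895) = (1/12262 - 115412)*(1/542895) = -1415181943/12262*1/542895 = -1415181943/6656978490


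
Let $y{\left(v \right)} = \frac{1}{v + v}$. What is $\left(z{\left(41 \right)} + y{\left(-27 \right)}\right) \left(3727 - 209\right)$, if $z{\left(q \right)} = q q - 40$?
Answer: $\frac{155870267}{27} \approx 5.773 \cdot 10^{6}$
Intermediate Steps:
$z{\left(q \right)} = -40 + q^{2}$ ($z{\left(q \right)} = q^{2} - 40 = -40 + q^{2}$)
$y{\left(v \right)} = \frac{1}{2 v}$
$\left(z{\left(41 \right)} + y{\left(-27 \right)}\right) \left(3727 - 209\right) = \left(\left(-40 + 41^{2}\right) + \frac{1}{2 \left(-27\right)}\right) \left(3727 - 209\right) = \left(\left(-40 + 1681\right) + \frac{1}{2} \left(- \frac{1}{27}\right)\right) 3518 = \left(1641 - \frac{1}{54}\right) 3518 = \frac{88613}{54} \cdot 3518 = \frac{155870267}{27}$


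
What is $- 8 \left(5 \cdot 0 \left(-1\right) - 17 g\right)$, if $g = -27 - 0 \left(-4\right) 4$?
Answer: $-3672$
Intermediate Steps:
$g = -27$ ($g = -27 - 0 \cdot 4 = -27 - 0 = -27 + 0 = -27$)
$- 8 \left(5 \cdot 0 \left(-1\right) - 17 g\right) = - 8 \left(5 \cdot 0 \left(-1\right) - -459\right) = - 8 \left(0 \left(-1\right) + 459\right) = - 8 \left(0 + 459\right) = \left(-8\right) 459 = -3672$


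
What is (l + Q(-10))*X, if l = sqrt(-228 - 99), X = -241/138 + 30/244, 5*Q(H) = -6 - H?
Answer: -27332/21045 - 6833*I*sqrt(327)/4209 ≈ -1.2987 - 29.357*I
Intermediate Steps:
Q(H) = -6/5 - H/5 (Q(H) = (-6 - H)/5 = -6/5 - H/5)
X = -6833/4209 (X = -241*1/138 + 30*(1/244) = -241/138 + 15/122 = -6833/4209 ≈ -1.6234)
l = I*sqrt(327) (l = sqrt(-327) = I*sqrt(327) ≈ 18.083*I)
(l + Q(-10))*X = (I*sqrt(327) + (-6/5 - 1/5*(-10)))*(-6833/4209) = (I*sqrt(327) + (-6/5 + 2))*(-6833/4209) = (I*sqrt(327) + 4/5)*(-6833/4209) = (4/5 + I*sqrt(327))*(-6833/4209) = -27332/21045 - 6833*I*sqrt(327)/4209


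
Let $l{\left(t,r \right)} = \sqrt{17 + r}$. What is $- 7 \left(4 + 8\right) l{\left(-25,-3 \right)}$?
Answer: $- 84 \sqrt{14} \approx -314.3$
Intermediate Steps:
$- 7 \left(4 + 8\right) l{\left(-25,-3 \right)} = - 7 \left(4 + 8\right) \sqrt{17 - 3} = \left(-7\right) 12 \sqrt{14} = - 84 \sqrt{14}$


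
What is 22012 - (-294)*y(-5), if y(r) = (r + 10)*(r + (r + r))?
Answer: -38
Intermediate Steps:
y(r) = 3*r*(10 + r) (y(r) = (10 + r)*(r + 2*r) = (10 + r)*(3*r) = 3*r*(10 + r))
22012 - (-294)*y(-5) = 22012 - (-294)*3*(-5)*(10 - 5) = 22012 - (-294)*3*(-5)*5 = 22012 - (-294)*(-75) = 22012 - 1*22050 = 22012 - 22050 = -38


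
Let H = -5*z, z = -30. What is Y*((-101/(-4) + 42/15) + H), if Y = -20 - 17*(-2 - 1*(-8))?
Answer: -217221/10 ≈ -21722.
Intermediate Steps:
H = 150 (H = -5*(-30) = 150)
Y = -122 (Y = -20 - 17*(-2 + 8) = -20 - 17*6 = -20 - 102 = -122)
Y*((-101/(-4) + 42/15) + H) = -122*((-101/(-4) + 42/15) + 150) = -122*((-101*(-1/4) + 42*(1/15)) + 150) = -122*((101/4 + 14/5) + 150) = -122*(561/20 + 150) = -122*3561/20 = -217221/10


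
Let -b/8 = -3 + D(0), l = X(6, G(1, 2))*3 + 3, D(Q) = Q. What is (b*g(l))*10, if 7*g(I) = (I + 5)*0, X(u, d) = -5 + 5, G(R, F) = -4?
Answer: 0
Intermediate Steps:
X(u, d) = 0
l = 3 (l = 0*3 + 3 = 0 + 3 = 3)
g(I) = 0 (g(I) = ((I + 5)*0)/7 = ((5 + I)*0)/7 = (⅐)*0 = 0)
b = 24 (b = -8*(-3 + 0) = -8*(-3) = 24)
(b*g(l))*10 = (24*0)*10 = 0*10 = 0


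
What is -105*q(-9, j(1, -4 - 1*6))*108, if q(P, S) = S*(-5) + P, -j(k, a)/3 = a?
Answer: 1803060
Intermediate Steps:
j(k, a) = -3*a
q(P, S) = P - 5*S (q(P, S) = -5*S + P = P - 5*S)
-105*q(-9, j(1, -4 - 1*6))*108 = -105*(-9 - (-15)*(-4 - 1*6))*108 = -105*(-9 - (-15)*(-4 - 6))*108 = -105*(-9 - (-15)*(-10))*108 = -105*(-9 - 5*30)*108 = -105*(-9 - 150)*108 = -105*(-159)*108 = 16695*108 = 1803060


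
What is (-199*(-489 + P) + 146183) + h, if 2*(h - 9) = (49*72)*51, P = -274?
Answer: 387993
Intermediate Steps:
h = 89973 (h = 9 + ((49*72)*51)/2 = 9 + (3528*51)/2 = 9 + (½)*179928 = 9 + 89964 = 89973)
(-199*(-489 + P) + 146183) + h = (-199*(-489 - 274) + 146183) + 89973 = (-199*(-763) + 146183) + 89973 = (151837 + 146183) + 89973 = 298020 + 89973 = 387993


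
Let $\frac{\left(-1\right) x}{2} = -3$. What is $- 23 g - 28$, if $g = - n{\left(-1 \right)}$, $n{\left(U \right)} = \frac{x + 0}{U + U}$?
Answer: $-97$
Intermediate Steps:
$x = 6$ ($x = \left(-2\right) \left(-3\right) = 6$)
$n{\left(U \right)} = \frac{3}{U}$ ($n{\left(U \right)} = \frac{6 + 0}{U + U} = \frac{6}{2 U} = 6 \frac{1}{2 U} = \frac{3}{U}$)
$g = 3$ ($g = - \frac{3}{-1} = - 3 \left(-1\right) = \left(-1\right) \left(-3\right) = 3$)
$- 23 g - 28 = \left(-23\right) 3 - 28 = -69 - 28 = -97$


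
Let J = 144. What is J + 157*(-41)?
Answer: -6293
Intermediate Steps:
J + 157*(-41) = 144 + 157*(-41) = 144 - 6437 = -6293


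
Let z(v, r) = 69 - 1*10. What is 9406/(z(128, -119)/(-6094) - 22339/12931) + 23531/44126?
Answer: -32703280558739039/6040707976170 ≈ -5413.8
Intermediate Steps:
z(v, r) = 59 (z(v, r) = 69 - 10 = 59)
9406/(z(128, -119)/(-6094) - 22339/12931) + 23531/44126 = 9406/(59/(-6094) - 22339/12931) + 23531/44126 = 9406/(59*(-1/6094) - 22339*1/12931) + 23531*(1/44126) = 9406/(-59/6094 - 22339/12931) + 23531/44126 = 9406/(-136896795/78801514) + 23531/44126 = 9406*(-78801514/136896795) + 23531/44126 = -741207040684/136896795 + 23531/44126 = -32703280558739039/6040707976170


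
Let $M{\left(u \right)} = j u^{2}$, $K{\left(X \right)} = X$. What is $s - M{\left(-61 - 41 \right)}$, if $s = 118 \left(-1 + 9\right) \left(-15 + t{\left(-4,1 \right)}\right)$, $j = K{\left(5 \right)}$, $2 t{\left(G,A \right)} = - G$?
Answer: $-64292$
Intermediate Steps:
$t{\left(G,A \right)} = - \frac{G}{2}$ ($t{\left(G,A \right)} = \frac{\left(-1\right) G}{2} = - \frac{G}{2}$)
$j = 5$
$s = -12272$ ($s = 118 \left(-1 + 9\right) \left(-15 - -2\right) = 118 \cdot 8 \left(-15 + 2\right) = 118 \cdot 8 \left(-13\right) = 118 \left(-104\right) = -12272$)
$M{\left(u \right)} = 5 u^{2}$
$s - M{\left(-61 - 41 \right)} = -12272 - 5 \left(-61 - 41\right)^{2} = -12272 - 5 \left(-102\right)^{2} = -12272 - 5 \cdot 10404 = -12272 - 52020 = -64292$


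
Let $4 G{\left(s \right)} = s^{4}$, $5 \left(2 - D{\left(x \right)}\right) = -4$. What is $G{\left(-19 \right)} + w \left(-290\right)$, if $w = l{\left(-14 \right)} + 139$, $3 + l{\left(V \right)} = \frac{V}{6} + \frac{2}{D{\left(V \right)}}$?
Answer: $- \frac{536779}{84} \approx -6390.2$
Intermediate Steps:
$D{\left(x \right)} = \frac{14}{5}$ ($D{\left(x \right)} = 2 - - \frac{4}{5} = 2 + \frac{4}{5} = \frac{14}{5}$)
$G{\left(s \right)} = \frac{s^{4}}{4}$
$l{\left(V \right)} = - \frac{16}{7} + \frac{V}{6}$ ($l{\left(V \right)} = -3 + \left(\frac{V}{6} + \frac{2}{\frac{14}{5}}\right) = -3 + \left(V \frac{1}{6} + 2 \cdot \frac{5}{14}\right) = -3 + \left(\frac{V}{6} + \frac{5}{7}\right) = -3 + \left(\frac{5}{7} + \frac{V}{6}\right) = - \frac{16}{7} + \frac{V}{6}$)
$w = \frac{2822}{21}$ ($w = \left(- \frac{16}{7} + \frac{1}{6} \left(-14\right)\right) + 139 = \left(- \frac{16}{7} - \frac{7}{3}\right) + 139 = - \frac{97}{21} + 139 = \frac{2822}{21} \approx 134.38$)
$G{\left(-19 \right)} + w \left(-290\right) = \frac{\left(-19\right)^{4}}{4} + \frac{2822}{21} \left(-290\right) = \frac{1}{4} \cdot 130321 - \frac{818380}{21} = \frac{130321}{4} - \frac{818380}{21} = - \frac{536779}{84}$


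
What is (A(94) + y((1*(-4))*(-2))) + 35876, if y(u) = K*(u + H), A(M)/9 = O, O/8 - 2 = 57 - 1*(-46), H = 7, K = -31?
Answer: 42971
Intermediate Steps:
O = 840 (O = 16 + 8*(57 - 1*(-46)) = 16 + 8*(57 + 46) = 16 + 8*103 = 16 + 824 = 840)
A(M) = 7560 (A(M) = 9*840 = 7560)
y(u) = -217 - 31*u (y(u) = -31*(u + 7) = -31*(7 + u) = -217 - 31*u)
(A(94) + y((1*(-4))*(-2))) + 35876 = (7560 + (-217 - 31*1*(-4)*(-2))) + 35876 = (7560 + (-217 - (-124)*(-2))) + 35876 = (7560 + (-217 - 31*8)) + 35876 = (7560 + (-217 - 248)) + 35876 = (7560 - 465) + 35876 = 7095 + 35876 = 42971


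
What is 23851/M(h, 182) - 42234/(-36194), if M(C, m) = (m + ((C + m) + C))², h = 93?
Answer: 6819524047/5474342500 ≈ 1.2457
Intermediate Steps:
M(C, m) = (2*C + 2*m)² (M(C, m) = (m + (m + 2*C))² = (2*C + 2*m)²)
23851/M(h, 182) - 42234/(-36194) = 23851/((4*(93 + 182)²)) - 42234/(-36194) = 23851/((4*275²)) - 42234*(-1/36194) = 23851/((4*75625)) + 21117/18097 = 23851/302500 + 21117/18097 = 6819524047/5474342500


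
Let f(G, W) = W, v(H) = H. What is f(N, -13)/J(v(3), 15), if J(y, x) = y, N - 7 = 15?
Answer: -13/3 ≈ -4.3333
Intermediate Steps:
N = 22 (N = 7 + 15 = 22)
f(N, -13)/J(v(3), 15) = -13/3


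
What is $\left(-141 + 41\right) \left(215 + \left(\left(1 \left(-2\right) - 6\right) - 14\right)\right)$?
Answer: $-19300$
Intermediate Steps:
$\left(-141 + 41\right) \left(215 + \left(\left(1 \left(-2\right) - 6\right) - 14\right)\right) = - 100 \left(215 - 22\right) = \left(-100\right) 193 = -19300$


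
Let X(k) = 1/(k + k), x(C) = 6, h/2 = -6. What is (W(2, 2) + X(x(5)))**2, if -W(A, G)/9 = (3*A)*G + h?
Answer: 1/144 ≈ 0.0069444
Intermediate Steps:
h = -12 (h = 2*(-6) = -12)
W(A, G) = 108 - 27*A*G (W(A, G) = -9*((3*A)*G - 12) = -9*(3*A*G - 12) = -9*(-12 + 3*A*G) = 108 - 27*A*G)
X(k) = 1/(2*k)
(W(2, 2) + X(x(5)))**2 = ((108 - 27*2*2) + (1/2)/6)**2 = ((108 - 108) + (1/2)*(1/6))**2 = (0 + 1/12)**2 = (1/12)**2 = 1/144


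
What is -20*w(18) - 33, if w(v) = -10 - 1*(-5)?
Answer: 67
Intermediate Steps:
w(v) = -5 (w(v) = -10 + 5 = -5)
-20*w(18) - 33 = -20*(-5) - 33 = 100 - 33 = 67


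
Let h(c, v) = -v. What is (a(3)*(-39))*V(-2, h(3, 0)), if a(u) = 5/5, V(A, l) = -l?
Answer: 0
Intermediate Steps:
a(u) = 1 (a(u) = 5*(⅕) = 1)
(a(3)*(-39))*V(-2, h(3, 0)) = (1*(-39))*(-(-1)*0) = -(-39)*0 = -39*0 = 0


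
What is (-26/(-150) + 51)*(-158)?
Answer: -606404/75 ≈ -8085.4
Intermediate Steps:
(-26/(-150) + 51)*(-158) = (-26*(-1/150) + 51)*(-158) = (13/75 + 51)*(-158) = (3838/75)*(-158) = -606404/75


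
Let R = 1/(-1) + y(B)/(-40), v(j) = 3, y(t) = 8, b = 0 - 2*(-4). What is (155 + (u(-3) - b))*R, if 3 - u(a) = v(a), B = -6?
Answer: -882/5 ≈ -176.40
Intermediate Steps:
b = 8 (b = 0 + 8 = 8)
R = -6/5 (R = 1/(-1) + 8/(-40) = 1*(-1) + 8*(-1/40) = -1 - ⅕ = -6/5 ≈ -1.2000)
u(a) = 0 (u(a) = 3 - 1*3 = 3 - 3 = 0)
(155 + (u(-3) - b))*R = (155 + (0 - 1*8))*(-6/5) = (155 + (0 - 8))*(-6/5) = (155 - 8)*(-6/5) = 147*(-6/5) = -882/5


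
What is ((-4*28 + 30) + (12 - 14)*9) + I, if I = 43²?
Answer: 1749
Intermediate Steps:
I = 1849
((-4*28 + 30) + (12 - 14)*9) + I = ((-4*28 + 30) + (12 - 14)*9) + 1849 = ((-112 + 30) - 2*9) + 1849 = (-82 - 18) + 1849 = -100 + 1849 = 1749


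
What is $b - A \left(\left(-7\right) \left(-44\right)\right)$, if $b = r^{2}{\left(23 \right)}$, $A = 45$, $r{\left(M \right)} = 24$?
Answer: $-13284$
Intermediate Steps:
$b = 576$ ($b = 24^{2} = 576$)
$b - A \left(\left(-7\right) \left(-44\right)\right) = 576 - 45 \left(\left(-7\right) \left(-44\right)\right) = 576 - 45 \cdot 308 = 576 - 13860 = -13284$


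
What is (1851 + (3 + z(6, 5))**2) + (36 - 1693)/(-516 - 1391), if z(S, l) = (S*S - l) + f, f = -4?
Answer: 5247814/1907 ≈ 2751.9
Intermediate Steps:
z(S, l) = -4 + S**2 - l (z(S, l) = (S*S - l) - 4 = (S**2 - l) - 4 = -4 + S**2 - l)
(1851 + (3 + z(6, 5))**2) + (36 - 1693)/(-516 - 1391) = (1851 + (3 + (-4 + 6**2 - 1*5))**2) + (36 - 1693)/(-516 - 1391) = (1851 + (3 + (-4 + 36 - 5))**2) - 1657/(-1907) = (1851 + (3 + 27)**2) - 1657*(-1/1907) = (1851 + 30**2) + 1657/1907 = (1851 + 900) + 1657/1907 = 2751 + 1657/1907 = 5247814/1907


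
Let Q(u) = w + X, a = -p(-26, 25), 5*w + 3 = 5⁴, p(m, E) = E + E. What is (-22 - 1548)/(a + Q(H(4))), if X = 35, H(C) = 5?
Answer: -7850/547 ≈ -14.351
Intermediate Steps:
p(m, E) = 2*E
w = 622/5 (w = -⅗ + (⅕)*5⁴ = -⅗ + (⅕)*625 = -⅗ + 125 = 622/5 ≈ 124.40)
a = -50 (a = -2*25 = -1*50 = -50)
Q(u) = 797/5 (Q(u) = 622/5 + 35 = 797/5)
(-22 - 1548)/(a + Q(H(4))) = (-22 - 1548)/(-50 + 797/5) = -1570/547/5 = -1570*5/547 = -7850/547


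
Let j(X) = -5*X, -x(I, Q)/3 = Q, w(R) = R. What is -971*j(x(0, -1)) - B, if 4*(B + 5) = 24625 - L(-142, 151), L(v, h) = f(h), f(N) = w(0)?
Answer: 33655/4 ≈ 8413.8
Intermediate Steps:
f(N) = 0
L(v, h) = 0
x(I, Q) = -3*Q
B = 24605/4 (B = -5 + (24625 - 1*0)/4 = -5 + (24625 + 0)/4 = -5 + (1/4)*24625 = -5 + 24625/4 = 24605/4 ≈ 6151.3)
-971*j(x(0, -1)) - B = -(-4855)*(-3*(-1)) - 1*24605/4 = -(-4855)*3 - 24605/4 = -971*(-15) - 24605/4 = 14565 - 24605/4 = 33655/4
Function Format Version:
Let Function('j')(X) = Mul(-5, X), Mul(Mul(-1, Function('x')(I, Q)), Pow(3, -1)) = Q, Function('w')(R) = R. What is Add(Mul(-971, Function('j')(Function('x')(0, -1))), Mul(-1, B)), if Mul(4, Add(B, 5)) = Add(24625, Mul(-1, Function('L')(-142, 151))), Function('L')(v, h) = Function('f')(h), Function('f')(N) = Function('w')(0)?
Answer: Rational(33655, 4) ≈ 8413.8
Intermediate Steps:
Function('f')(N) = 0
Function('L')(v, h) = 0
Function('x')(I, Q) = Mul(-3, Q)
B = Rational(24605, 4) (B = Add(-5, Mul(Rational(1, 4), Add(24625, Mul(-1, 0)))) = Add(-5, Mul(Rational(1, 4), Add(24625, 0))) = Add(-5, Mul(Rational(1, 4), 24625)) = Add(-5, Rational(24625, 4)) = Rational(24605, 4) ≈ 6151.3)
Add(Mul(-971, Function('j')(Function('x')(0, -1))), Mul(-1, B)) = Add(Mul(-971, Mul(-5, Mul(-3, -1))), Mul(-1, Rational(24605, 4))) = Add(Mul(-971, Mul(-5, 3)), Rational(-24605, 4)) = Add(Mul(-971, -15), Rational(-24605, 4)) = Add(14565, Rational(-24605, 4)) = Rational(33655, 4)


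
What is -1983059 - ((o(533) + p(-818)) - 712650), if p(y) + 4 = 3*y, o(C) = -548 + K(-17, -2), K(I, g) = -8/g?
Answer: -1267407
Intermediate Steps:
o(C) = -544 (o(C) = -548 - 8/(-2) = -548 - 8*(-½) = -548 + 4 = -544)
p(y) = -4 + 3*y
-1983059 - ((o(533) + p(-818)) - 712650) = -1983059 - ((-544 + (-4 + 3*(-818))) - 712650) = -1983059 - ((-544 + (-4 - 2454)) - 712650) = -1983059 - ((-544 - 2458) - 712650) = -1983059 - (-3002 - 712650) = -1983059 - 1*(-715652) = -1983059 + 715652 = -1267407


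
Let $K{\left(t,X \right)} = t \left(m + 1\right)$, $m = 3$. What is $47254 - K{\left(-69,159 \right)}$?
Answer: $47530$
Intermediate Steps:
$K{\left(t,X \right)} = 4 t$ ($K{\left(t,X \right)} = t \left(3 + 1\right) = t 4 = 4 t$)
$47254 - K{\left(-69,159 \right)} = 47254 - 4 \left(-69\right) = 47254 - -276 = 47254 + 276 = 47530$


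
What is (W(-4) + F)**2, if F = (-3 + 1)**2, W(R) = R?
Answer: 0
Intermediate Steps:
F = 4 (F = (-2)**2 = 4)
(W(-4) + F)**2 = (-4 + 4)**2 = 0**2 = 0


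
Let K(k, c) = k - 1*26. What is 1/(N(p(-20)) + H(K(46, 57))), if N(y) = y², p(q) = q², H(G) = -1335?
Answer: 1/158665 ≈ 6.3026e-6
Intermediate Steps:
K(k, c) = -26 + k (K(k, c) = k - 26 = -26 + k)
1/(N(p(-20)) + H(K(46, 57))) = 1/(((-20)²)² - 1335) = 1/(400² - 1335) = 1/(160000 - 1335) = 1/158665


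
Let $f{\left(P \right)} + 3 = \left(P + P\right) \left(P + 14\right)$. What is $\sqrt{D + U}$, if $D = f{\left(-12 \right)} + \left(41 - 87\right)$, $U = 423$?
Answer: $\sqrt{326} \approx 18.055$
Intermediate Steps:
$f{\left(P \right)} = -3 + 2 P \left(14 + P\right)$ ($f{\left(P \right)} = -3 + \left(P + P\right) \left(P + 14\right) = -3 + 2 P \left(14 + P\right)$)
$D = -97$ ($D = \left(-3 + 2 \left(-12\right)^{2} + 28 \left(-12\right)\right) + \left(41 - 87\right) = \left(-3 + 2 \cdot 144 - 336\right) + \left(41 - 87\right) = \left(-3 + 288 - 336\right) - 46 = -51 - 46 = -97$)
$\sqrt{D + U} = \sqrt{-97 + 423} = \sqrt{326}$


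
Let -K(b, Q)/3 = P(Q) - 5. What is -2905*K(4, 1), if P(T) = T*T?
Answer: -34860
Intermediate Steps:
P(T) = T²
K(b, Q) = 15 - 3*Q² (K(b, Q) = -3*(Q² - 5) = -3*(-5 + Q²) = 15 - 3*Q²)
-2905*K(4, 1) = -2905*(15 - 3*1²) = -2905*(15 - 3*1) = -2905*(15 - 3) = -2905*12 = -34860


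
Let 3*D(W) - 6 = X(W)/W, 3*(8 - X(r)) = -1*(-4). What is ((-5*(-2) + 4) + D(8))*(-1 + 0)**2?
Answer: 293/18 ≈ 16.278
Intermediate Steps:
X(r) = 20/3 (X(r) = 8 - (-1)*(-4)/3 = 8 - 1/3*4 = 8 - 4/3 = 20/3)
D(W) = 2 + 20/(9*W) (D(W) = 2 + (20/(3*W))/3 = 2 + 20/(9*W))
((-5*(-2) + 4) + D(8))*(-1 + 0)**2 = ((-5*(-2) + 4) + (2 + (20/9)/8))*(-1 + 0)**2 = ((10 + 4) + (2 + (20/9)*(1/8)))*(-1)**2 = (14 + (2 + 5/18))*1 = (14 + 41/18)*1 = (293/18)*1 = 293/18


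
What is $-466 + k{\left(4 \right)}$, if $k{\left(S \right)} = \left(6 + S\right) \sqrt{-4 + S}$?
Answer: $-466$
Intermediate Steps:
$k{\left(S \right)} = \sqrt{-4 + S} \left(6 + S\right)$
$-466 + k{\left(4 \right)} = -466 + \sqrt{-4 + 4} \left(6 + 4\right) = -466 + \sqrt{0} \cdot 10 = -466 + 0 \cdot 10 = -466 + 0 = -466$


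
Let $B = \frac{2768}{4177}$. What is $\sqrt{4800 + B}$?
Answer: $\frac{28 \sqrt{106835129}}{4177} \approx 69.287$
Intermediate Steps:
$B = \frac{2768}{4177}$ ($B = 2768 \cdot \frac{1}{4177} = \frac{2768}{4177} \approx 0.66268$)
$\sqrt{4800 + B} = \sqrt{4800 + \frac{2768}{4177}} = \sqrt{\frac{20052368}{4177}} = \frac{28 \sqrt{106835129}}{4177}$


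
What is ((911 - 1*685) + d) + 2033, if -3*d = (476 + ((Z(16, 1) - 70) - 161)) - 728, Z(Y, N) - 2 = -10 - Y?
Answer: 2428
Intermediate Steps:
Z(Y, N) = -8 - Y (Z(Y, N) = 2 + (-10 - Y) = -8 - Y)
d = 169 (d = -((476 + (((-8 - 1*16) - 70) - 161)) - 728)/3 = -((476 + (((-8 - 16) - 70) - 161)) - 728)/3 = -((476 + ((-24 - 70) - 161)) - 728)/3 = -((476 + (-94 - 161)) - 728)/3 = -((476 - 255) - 728)/3 = -(221 - 728)/3 = -1/3*(-507) = 169)
((911 - 1*685) + d) + 2033 = ((911 - 1*685) + 169) + 2033 = ((911 - 685) + 169) + 2033 = (226 + 169) + 2033 = 395 + 2033 = 2428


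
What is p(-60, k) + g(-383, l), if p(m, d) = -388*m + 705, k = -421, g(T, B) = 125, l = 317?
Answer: 24110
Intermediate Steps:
p(m, d) = 705 - 388*m
p(-60, k) + g(-383, l) = (705 - 388*(-60)) + 125 = (705 + 23280) + 125 = 23985 + 125 = 24110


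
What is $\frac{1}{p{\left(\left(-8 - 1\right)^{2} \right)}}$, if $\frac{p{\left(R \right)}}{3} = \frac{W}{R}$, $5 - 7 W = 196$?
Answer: $- \frac{189}{191} \approx -0.98953$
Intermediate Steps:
$W = - \frac{191}{7}$ ($W = \frac{5}{7} - 28 = - \frac{191}{7} \approx -27.286$)
$p{\left(R \right)} = - \frac{573}{7 R}$ ($p{\left(R \right)} = 3 \left(- \frac{191}{7 R}\right) = - \frac{573}{7 R}$)
$\frac{1}{p{\left(\left(-8 - 1\right)^{2} \right)}} = \frac{1}{\left(- \frac{573}{7}\right) \frac{1}{\left(-8 - 1\right)^{2}}} = \frac{1}{\left(- \frac{573}{7}\right) \frac{1}{\left(-9\right)^{2}}} = \frac{1}{\left(- \frac{573}{7}\right) \frac{1}{81}} = \frac{1}{- \frac{191}{189}} = - \frac{189}{191}$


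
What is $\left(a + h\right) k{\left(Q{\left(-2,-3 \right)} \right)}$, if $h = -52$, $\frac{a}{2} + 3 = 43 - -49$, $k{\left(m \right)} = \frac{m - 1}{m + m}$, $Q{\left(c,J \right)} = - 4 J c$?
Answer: $\frac{525}{8} \approx 65.625$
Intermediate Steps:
$Q{\left(c,J \right)} = - 4 J c$
$k{\left(m \right)} = \frac{-1 + m}{2 m}$
$a = 178$ ($a = -6 + 2 \left(43 - -49\right) = -6 + 2 \left(43 + 49\right) = -6 + 2 \cdot 92 = -6 + 184 = 178$)
$\left(a + h\right) k{\left(Q{\left(-2,-3 \right)} \right)} = \left(178 - 52\right) \frac{-1 - \left(-12\right) \left(-2\right)}{2 \left(\left(-4\right) \left(-3\right) \left(-2\right)\right)} = 126 \frac{-1 - 24}{2 \left(-24\right)} = 126 \cdot \frac{1}{2} \left(- \frac{1}{24}\right) \left(-25\right) = 126 \cdot \frac{25}{48} = \frac{525}{8}$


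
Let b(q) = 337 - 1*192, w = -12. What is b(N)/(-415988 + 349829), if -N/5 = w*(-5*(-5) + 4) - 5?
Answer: -145/66159 ≈ -0.0021917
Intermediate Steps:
N = 1765 (N = -5*(-12*(-5*(-5) + 4) - 5) = -5*(-12*(25 + 4) - 5) = -5*(-12*29 - 5) = -5*(-348 - 5) = -5*(-353) = 1765)
b(q) = 145 (b(q) = 337 - 192 = 145)
b(N)/(-415988 + 349829) = 145/(-415988 + 349829) = 145/(-66159) = 145*(-1/66159) = -145/66159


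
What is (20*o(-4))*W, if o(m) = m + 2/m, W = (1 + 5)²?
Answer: -3240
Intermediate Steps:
W = 36 (W = 6² = 36)
(20*o(-4))*W = (20*(-4 + 2/(-4)))*36 = (20*(-4 + 2*(-¼)))*36 = (20*(-4 - ½))*36 = (20*(-9/2))*36 = -90*36 = -3240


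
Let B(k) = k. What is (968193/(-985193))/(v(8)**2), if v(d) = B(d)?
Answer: -968193/63052352 ≈ -0.015355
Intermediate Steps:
v(d) = d
(968193/(-985193))/(v(8)**2) = (968193/(-985193))/(8**2) = (968193*(-1/985193))/64 = -968193/985193*1/64 = -968193/63052352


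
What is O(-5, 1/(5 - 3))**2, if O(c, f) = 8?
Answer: 64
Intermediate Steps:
O(-5, 1/(5 - 3))**2 = 8**2 = 64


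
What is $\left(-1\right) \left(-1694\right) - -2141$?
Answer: $3835$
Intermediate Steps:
$\left(-1\right) \left(-1694\right) - -2141 = 1694 + 2141 = 3835$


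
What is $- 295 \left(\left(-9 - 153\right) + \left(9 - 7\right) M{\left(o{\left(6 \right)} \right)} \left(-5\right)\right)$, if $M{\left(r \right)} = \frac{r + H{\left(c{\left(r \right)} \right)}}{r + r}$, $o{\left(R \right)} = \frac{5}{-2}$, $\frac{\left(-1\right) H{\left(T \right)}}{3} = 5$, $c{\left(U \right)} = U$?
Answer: $58115$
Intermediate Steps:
$H{\left(T \right)} = -15$ ($H{\left(T \right)} = \left(-3\right) 5 = -15$)
$o{\left(R \right)} = - \frac{5}{2}$ ($o{\left(R \right)} = 5 \left(- \frac{1}{2}\right) = - \frac{5}{2}$)
$M{\left(r \right)} = \frac{-15 + r}{2 r}$ ($M{\left(r \right)} = \frac{r - 15}{r + r} = \frac{-15 + r}{2 r}$)
$- 295 \left(\left(-9 - 153\right) + \left(9 - 7\right) M{\left(o{\left(6 \right)} \right)} \left(-5\right)\right) = - 295 \left(\left(-9 - 153\right) + \left(9 - 7\right) \frac{-15 - \frac{5}{2}}{2 \left(- \frac{5}{2}\right)} \left(-5\right)\right) = - 295 \left(-162 + 2 \cdot \frac{1}{2} \left(- \frac{2}{5}\right) \left(- \frac{35}{2}\right) \left(-5\right)\right) = - 295 \left(-162 + 2 \cdot \frac{7}{2} \left(-5\right)\right) = - 295 \left(-162 + 2 \left(- \frac{35}{2}\right)\right) = - 295 \left(-162 - 35\right) = \left(-295\right) \left(-197\right) = 58115$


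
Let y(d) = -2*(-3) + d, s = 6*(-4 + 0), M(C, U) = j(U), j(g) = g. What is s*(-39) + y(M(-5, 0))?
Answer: 942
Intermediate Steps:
M(C, U) = U
s = -24 (s = 6*(-4) = -24)
y(d) = 6 + d
s*(-39) + y(M(-5, 0)) = -24*(-39) + (6 + 0) = 936 + 6 = 942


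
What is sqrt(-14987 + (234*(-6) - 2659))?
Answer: 5*I*sqrt(762) ≈ 138.02*I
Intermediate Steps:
sqrt(-14987 + (234*(-6) - 2659)) = sqrt(-14987 + (-1404 - 2659)) = sqrt(-14987 - 4063) = sqrt(-19050) = 5*I*sqrt(762)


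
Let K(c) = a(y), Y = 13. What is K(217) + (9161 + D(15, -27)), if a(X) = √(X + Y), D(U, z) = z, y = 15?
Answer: 9134 + 2*√7 ≈ 9139.3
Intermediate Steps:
a(X) = √(13 + X) (a(X) = √(X + 13) = √(13 + X))
K(c) = 2*√7 (K(c) = √(13 + 15) = √28 = 2*√7)
K(217) + (9161 + D(15, -27)) = 2*√7 + (9161 - 27) = 2*√7 + 9134 = 9134 + 2*√7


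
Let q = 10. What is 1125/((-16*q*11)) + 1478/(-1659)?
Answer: -893531/583968 ≈ -1.5301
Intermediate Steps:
1125/((-16*q*11)) + 1478/(-1659) = 1125/((-16*10*11)) + 1478/(-1659) = 1125/((-160*11)) + 1478*(-1/1659) = 1125/(-1760) - 1478/1659 = 1125*(-1/1760) - 1478/1659 = -225/352 - 1478/1659 = -893531/583968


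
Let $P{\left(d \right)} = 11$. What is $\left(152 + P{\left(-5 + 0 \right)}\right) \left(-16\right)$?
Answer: $-2608$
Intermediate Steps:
$\left(152 + P{\left(-5 + 0 \right)}\right) \left(-16\right) = \left(152 + 11\right) \left(-16\right) = 163 \left(-16\right) = -2608$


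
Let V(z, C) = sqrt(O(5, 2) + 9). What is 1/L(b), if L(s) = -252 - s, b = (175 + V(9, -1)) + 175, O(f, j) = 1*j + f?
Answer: -1/606 ≈ -0.0016502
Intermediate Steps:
O(f, j) = f + j (O(f, j) = j + f = f + j)
V(z, C) = 4 (V(z, C) = sqrt((5 + 2) + 9) = sqrt(7 + 9) = sqrt(16) = 4)
b = 354 (b = (175 + 4) + 175 = 179 + 175 = 354)
1/L(b) = 1/(-252 - 1*354) = 1/(-252 - 354) = 1/(-606) = -1/606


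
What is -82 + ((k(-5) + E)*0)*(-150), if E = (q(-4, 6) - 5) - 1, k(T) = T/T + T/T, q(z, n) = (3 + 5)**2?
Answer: -82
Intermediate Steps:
q(z, n) = 64 (q(z, n) = 8**2 = 64)
k(T) = 2 (k(T) = 1 + 1 = 2)
E = 58 (E = (64 - 5) - 1 = 59 - 1 = 58)
-82 + ((k(-5) + E)*0)*(-150) = -82 + ((2 + 58)*0)*(-150) = -82 + (60*0)*(-150) = -82 + 0*(-150) = -82 + 0 = -82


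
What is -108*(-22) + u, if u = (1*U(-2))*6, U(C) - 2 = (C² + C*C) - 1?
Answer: 2430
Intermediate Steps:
U(C) = 1 + 2*C² (U(C) = 2 + ((C² + C*C) - 1) = 2 + ((C² + C²) - 1) = 2 + (2*C² - 1) = 2 + (-1 + 2*C²) = 1 + 2*C²)
u = 54 (u = (1*(1 + 2*(-2)²))*6 = (1*(1 + 2*4))*6 = (1*(1 + 8))*6 = (1*9)*6 = 9*6 = 54)
-108*(-22) + u = -108*(-22) + 54 = 2376 + 54 = 2430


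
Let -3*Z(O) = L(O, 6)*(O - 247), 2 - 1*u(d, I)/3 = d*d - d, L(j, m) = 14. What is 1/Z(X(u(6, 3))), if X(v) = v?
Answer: 3/4634 ≈ 0.00064739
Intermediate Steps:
u(d, I) = 6 - 3*d² + 3*d (u(d, I) = 6 - 3*(d*d - d) = 6 - 3*(d² - d) = 6 + (-3*d² + 3*d) = 6 - 3*d² + 3*d)
Z(O) = 3458/3 - 14*O/3 (Z(O) = -14*(O - 247)/3 = -14*(-247 + O)/3 = -(-3458 + 14*O)/3 = 3458/3 - 14*O/3)
1/Z(X(u(6, 3))) = 1/(3458/3 - 14*(6 - 3*6² + 3*6)/3) = 1/(3458/3 - 14*(6 - 3*36 + 18)/3) = 1/(3458/3 - 14*(6 - 108 + 18)/3) = 1/(3458/3 - 14/3*(-84)) = 1/(3458/3 + 392) = 1/(4634/3) = 3/4634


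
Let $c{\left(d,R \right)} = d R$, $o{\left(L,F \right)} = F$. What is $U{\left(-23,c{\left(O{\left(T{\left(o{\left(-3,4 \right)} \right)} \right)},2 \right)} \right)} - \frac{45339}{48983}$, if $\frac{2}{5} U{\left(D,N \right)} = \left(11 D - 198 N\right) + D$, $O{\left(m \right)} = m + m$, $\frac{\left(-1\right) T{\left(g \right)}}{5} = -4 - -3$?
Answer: $- \frac{518775309}{48983} \approx -10591.0$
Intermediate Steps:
$T{\left(g \right)} = 5$ ($T{\left(g \right)} = - 5 \left(-4 - -3\right) = - 5 \left(-4 + 3\right) = \left(-5\right) \left(-1\right) = 5$)
$O{\left(m \right)} = 2 m$
$c{\left(d,R \right)} = R d$
$U{\left(D,N \right)} = - 495 N + 30 D$ ($U{\left(D,N \right)} = \frac{5 \left(\left(11 D - 198 N\right) + D\right)}{2} = \frac{5 \left(\left(- 198 N + 11 D\right) + D\right)}{2} = \frac{5 \left(- 198 N + 12 D\right)}{2} = - 495 N + 30 D$)
$U{\left(-23,c{\left(O{\left(T{\left(o{\left(-3,4 \right)} \right)} \right)},2 \right)} \right)} - \frac{45339}{48983} = \left(- 495 \cdot 2 \cdot 2 \cdot 5 + 30 \left(-23\right)\right) - \frac{45339}{48983} = \left(- 495 \cdot 2 \cdot 10 - 690\right) - \frac{45339}{48983} = \left(\left(-495\right) 20 - 690\right) - \frac{45339}{48983} = \left(-9900 - 690\right) - \frac{45339}{48983} = -10590 - \frac{45339}{48983} = - \frac{518775309}{48983}$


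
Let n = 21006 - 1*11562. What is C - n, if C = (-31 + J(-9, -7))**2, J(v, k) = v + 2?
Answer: -8000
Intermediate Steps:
J(v, k) = 2 + v
C = 1444 (C = (-31 + (2 - 9))**2 = (-31 - 7)**2 = (-38)**2 = 1444)
n = 9444 (n = 21006 - 11562 = 9444)
C - n = 1444 - 1*9444 = 1444 - 9444 = -8000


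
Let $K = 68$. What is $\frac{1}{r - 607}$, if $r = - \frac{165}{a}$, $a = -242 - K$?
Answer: $- \frac{62}{37601} \approx -0.0016489$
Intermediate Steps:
$a = -310$ ($a = -242 - 68 = -310$)
$r = \frac{33}{62}$ ($r = - \frac{165}{-310} = \left(-165\right) \left(- \frac{1}{310}\right) = \frac{33}{62} \approx 0.53226$)
$\frac{1}{r - 607} = \frac{1}{\frac{33}{62} - 607} = \frac{1}{- \frac{37601}{62}} = - \frac{62}{37601}$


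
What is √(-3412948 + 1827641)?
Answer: I*√1585307 ≈ 1259.1*I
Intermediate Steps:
√(-3412948 + 1827641) = √(-1585307) = I*√1585307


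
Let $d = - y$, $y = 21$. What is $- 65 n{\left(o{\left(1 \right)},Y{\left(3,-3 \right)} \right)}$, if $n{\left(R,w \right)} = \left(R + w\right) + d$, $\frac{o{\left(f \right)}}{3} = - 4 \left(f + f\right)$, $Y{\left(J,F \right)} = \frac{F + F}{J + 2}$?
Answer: $3003$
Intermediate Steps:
$Y{\left(J,F \right)} = \frac{2 F}{2 + J}$
$d = -21$ ($d = \left(-1\right) 21 = -21$)
$o{\left(f \right)} = - 24 f$ ($o{\left(f \right)} = 3 \left(- 4 \left(f + f\right)\right) = 3 \left(- 4 \cdot 2 f\right) = 3 \left(- 8 f\right) = - 24 f$)
$n{\left(R,w \right)} = -21 + R + w$ ($n{\left(R,w \right)} = \left(R + w\right) - 21 = -21 + R + w$)
$- 65 n{\left(o{\left(1 \right)},Y{\left(3,-3 \right)} \right)} = - 65 \left(-21 - 24 + 2 \left(-3\right) \frac{1}{2 + 3}\right) = - 65 \left(-21 - 24 + 2 \left(-3\right) \frac{1}{5}\right) = - 65 \left(-21 - 24 - \frac{6}{5}\right) = \left(-65\right) \left(- \frac{231}{5}\right) = 3003$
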